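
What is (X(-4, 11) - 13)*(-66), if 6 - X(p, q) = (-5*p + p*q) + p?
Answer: -1386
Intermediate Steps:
X(p, q) = 6 + 4*p - p*q (X(p, q) = 6 - ((-5*p + p*q) + p) = 6 - (-4*p + p*q) = 6 + (4*p - p*q) = 6 + 4*p - p*q)
(X(-4, 11) - 13)*(-66) = ((6 + 4*(-4) - 1*(-4)*11) - 13)*(-66) = ((6 - 16 + 44) - 13)*(-66) = (34 - 13)*(-66) = 21*(-66) = -1386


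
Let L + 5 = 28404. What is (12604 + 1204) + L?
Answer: 42207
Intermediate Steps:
L = 28399 (L = -5 + 28404 = 28399)
(12604 + 1204) + L = (12604 + 1204) + 28399 = 13808 + 28399 = 42207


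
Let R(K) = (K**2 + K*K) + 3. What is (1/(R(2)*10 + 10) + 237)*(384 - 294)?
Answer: 85323/4 ≈ 21331.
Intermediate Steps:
R(K) = 3 + 2*K**2 (R(K) = (K**2 + K**2) + 3 = 2*K**2 + 3 = 3 + 2*K**2)
(1/(R(2)*10 + 10) + 237)*(384 - 294) = (1/((3 + 2*2**2)*10 + 10) + 237)*(384 - 294) = (1/((3 + 2*4)*10 + 10) + 237)*90 = (1/((3 + 8)*10 + 10) + 237)*90 = (1/(11*10 + 10) + 237)*90 = (1/(110 + 10) + 237)*90 = (1/120 + 237)*90 = (28441/120)*90 = 85323/4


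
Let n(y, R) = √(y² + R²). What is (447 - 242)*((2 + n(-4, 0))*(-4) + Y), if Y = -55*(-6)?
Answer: 62730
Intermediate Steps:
n(y, R) = √(R² + y²)
Y = 330
(447 - 242)*((2 + n(-4, 0))*(-4) + Y) = (447 - 242)*((2 + √(0² + (-4)²))*(-4) + 330) = 205*((2 + √(0 + 16))*(-4) + 330) = 205*((2 + √16)*(-4) + 330) = 205*((2 + 4)*(-4) + 330) = 205*(6*(-4) + 330) = 205*(-24 + 330) = 205*306 = 62730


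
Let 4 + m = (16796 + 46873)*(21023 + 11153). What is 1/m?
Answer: 1/2048613740 ≈ 4.8813e-10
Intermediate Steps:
m = 2048613740 (m = -4 + (16796 + 46873)*(21023 + 11153) = -4 + 63669*32176 = -4 + 2048613744 = 2048613740)
1/m = 1/2048613740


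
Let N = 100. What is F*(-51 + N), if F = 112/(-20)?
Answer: -1372/5 ≈ -274.40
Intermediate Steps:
F = -28/5 (F = 112*(-1/20) = -28/5 ≈ -5.6000)
F*(-51 + N) = -28*(-51 + 100)/5 = -28/5*49 = -1372/5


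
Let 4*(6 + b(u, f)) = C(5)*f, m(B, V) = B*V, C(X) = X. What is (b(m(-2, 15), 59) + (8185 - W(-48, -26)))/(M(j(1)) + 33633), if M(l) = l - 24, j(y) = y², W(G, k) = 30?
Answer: 32891/134440 ≈ 0.24465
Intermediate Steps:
M(l) = -24 + l
b(u, f) = -6 + 5*f/4 (b(u, f) = -6 + (5*f)/4 = -6 + 5*f/4)
(b(m(-2, 15), 59) + (8185 - W(-48, -26)))/(M(j(1)) + 33633) = ((-6 + (5/4)*59) + (8185 - 1*30))/((-24 + 1²) + 33633) = ((-6 + 295/4) + (8185 - 30))/((-24 + 1) + 33633) = (271/4 + 8155)/(-23 + 33633) = (32891/4)/33610 = (32891/4)*(1/33610) = 32891/134440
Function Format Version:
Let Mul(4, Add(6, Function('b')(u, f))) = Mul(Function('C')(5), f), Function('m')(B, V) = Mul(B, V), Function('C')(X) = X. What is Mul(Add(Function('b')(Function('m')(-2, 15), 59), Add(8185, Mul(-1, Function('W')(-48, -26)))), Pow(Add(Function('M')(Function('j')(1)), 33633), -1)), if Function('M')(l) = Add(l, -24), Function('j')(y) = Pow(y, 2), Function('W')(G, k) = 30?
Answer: Rational(32891, 134440) ≈ 0.24465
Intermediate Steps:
Function('M')(l) = Add(-24, l)
Function('b')(u, f) = Add(-6, Mul(Rational(5, 4), f)) (Function('b')(u, f) = Add(-6, Mul(Rational(1, 4), Mul(5, f))) = Add(-6, Mul(Rational(5, 4), f)))
Mul(Add(Function('b')(Function('m')(-2, 15), 59), Add(8185, Mul(-1, Function('W')(-48, -26)))), Pow(Add(Function('M')(Function('j')(1)), 33633), -1)) = Mul(Add(Add(-6, Mul(Rational(5, 4), 59)), Add(8185, Mul(-1, 30))), Pow(Add(Add(-24, Pow(1, 2)), 33633), -1)) = Mul(Add(Add(-6, Rational(295, 4)), Add(8185, -30)), Pow(Add(Add(-24, 1), 33633), -1)) = Mul(Add(Rational(271, 4), 8155), Pow(Add(-23, 33633), -1)) = Mul(Rational(32891, 4), Pow(33610, -1)) = Mul(Rational(32891, 4), Rational(1, 33610)) = Rational(32891, 134440)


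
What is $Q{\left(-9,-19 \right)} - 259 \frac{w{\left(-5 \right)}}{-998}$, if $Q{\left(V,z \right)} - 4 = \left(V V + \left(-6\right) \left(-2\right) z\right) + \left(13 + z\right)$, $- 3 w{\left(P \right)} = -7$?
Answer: $- \frac{444293}{2994} \approx -148.39$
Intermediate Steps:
$w{\left(P \right)} = \frac{7}{3}$ ($w{\left(P \right)} = \left(- \frac{1}{3}\right) \left(-7\right) = \frac{7}{3}$)
$Q{\left(V,z \right)} = 17 + V^{2} + 13 z$ ($Q{\left(V,z \right)} = 4 + \left(\left(V V + \left(-6\right) \left(-2\right) z\right) + \left(13 + z\right)\right) = 4 + \left(\left(V^{2} + 12 z\right) + \left(13 + z\right)\right) = 4 + \left(13 + V^{2} + 13 z\right) = 17 + V^{2} + 13 z$)
$Q{\left(-9,-19 \right)} - 259 \frac{w{\left(-5 \right)}}{-998} = \left(17 + \left(-9\right)^{2} + 13 \left(-19\right)\right) - 259 \frac{7}{3 \left(-998\right)} = \left(17 + 81 - 247\right) - 259 \cdot \frac{7}{3} \left(- \frac{1}{998}\right) = -149 - - \frac{1813}{2994} = -149 + \frac{1813}{2994} = - \frac{444293}{2994}$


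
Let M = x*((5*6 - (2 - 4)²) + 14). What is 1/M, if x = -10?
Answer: -1/400 ≈ -0.0025000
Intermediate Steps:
M = -400 (M = -10*((5*6 - (2 - 4)²) + 14) = -10*((30 - 1*(-2)²) + 14) = -10*((30 - 1*4) + 14) = -10*((30 - 4) + 14) = -10*(26 + 14) = -10*40 = -400)
1/M = 1/(-400) = -1/400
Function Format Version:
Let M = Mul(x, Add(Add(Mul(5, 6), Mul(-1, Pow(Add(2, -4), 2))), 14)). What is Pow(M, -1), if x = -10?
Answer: Rational(-1, 400) ≈ -0.0025000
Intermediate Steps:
M = -400 (M = Mul(-10, Add(Add(Mul(5, 6), Mul(-1, Pow(Add(2, -4), 2))), 14)) = Mul(-10, Add(Add(30, Mul(-1, Pow(-2, 2))), 14)) = Mul(-10, Add(Add(30, Mul(-1, 4)), 14)) = Mul(-10, Add(Add(30, -4), 14)) = Mul(-10, Add(26, 14)) = Mul(-10, 40) = -400)
Pow(M, -1) = Pow(-400, -1) = Rational(-1, 400)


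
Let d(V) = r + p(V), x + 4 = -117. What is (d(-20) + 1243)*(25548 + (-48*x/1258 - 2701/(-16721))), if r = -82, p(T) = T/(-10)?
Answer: 312558083638135/10517509 ≈ 2.9718e+7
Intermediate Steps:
p(T) = -T/10 (p(T) = T*(-⅒) = -T/10)
x = -121 (x = -4 - 117 = -121)
d(V) = -82 - V/10
(d(-20) + 1243)*(25548 + (-48*x/1258 - 2701/(-16721))) = ((-82 - ⅒*(-20)) + 1243)*(25548 + (-48*(-121)/1258 - 2701/(-16721))) = ((-82 + 2) + 1243)*(25548 + (5808*(1/1258) - 2701*(-1/16721))) = (-80 + 1243)*(25548 + (2904/629 + 2701/16721)) = 1163*(25548 + 50256713/10517509) = 1163*(268751576645/10517509) = 312558083638135/10517509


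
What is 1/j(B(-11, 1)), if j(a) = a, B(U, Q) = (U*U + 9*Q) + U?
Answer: 1/119 ≈ 0.0084034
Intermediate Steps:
B(U, Q) = U + U**2 + 9*Q (B(U, Q) = (U**2 + 9*Q) + U = U + U**2 + 9*Q)
1/j(B(-11, 1)) = 1/(-11 + (-11)**2 + 9*1) = 1/(-11 + 121 + 9) = 1/119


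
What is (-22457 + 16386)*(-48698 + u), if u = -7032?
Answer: 338336830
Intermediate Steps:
(-22457 + 16386)*(-48698 + u) = (-22457 + 16386)*(-48698 - 7032) = -6071*(-55730) = 338336830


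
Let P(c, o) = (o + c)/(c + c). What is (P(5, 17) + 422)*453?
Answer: 960813/5 ≈ 1.9216e+5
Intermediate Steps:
P(c, o) = (c + o)/(2*c) (P(c, o) = (c + o)/((2*c)) = (c + o)*(1/(2*c)) = (c + o)/(2*c))
(P(5, 17) + 422)*453 = ((½)*(5 + 17)/5 + 422)*453 = ((½)*(⅕)*22 + 422)*453 = (11/5 + 422)*453 = (2121/5)*453 = 960813/5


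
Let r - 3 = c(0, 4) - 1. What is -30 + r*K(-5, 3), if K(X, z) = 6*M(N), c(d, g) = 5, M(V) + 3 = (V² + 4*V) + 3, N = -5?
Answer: 180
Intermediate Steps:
M(V) = V² + 4*V (M(V) = -3 + ((V² + 4*V) + 3) = -3 + (3 + V² + 4*V) = V² + 4*V)
r = 7 (r = 3 + (5 - 1) = 3 + 4 = 7)
K(X, z) = 30 (K(X, z) = 6*(-5*(4 - 5)) = 6*(-5*(-1)) = 6*5 = 30)
-30 + r*K(-5, 3) = -30 + 7*30 = -30 + 210 = 180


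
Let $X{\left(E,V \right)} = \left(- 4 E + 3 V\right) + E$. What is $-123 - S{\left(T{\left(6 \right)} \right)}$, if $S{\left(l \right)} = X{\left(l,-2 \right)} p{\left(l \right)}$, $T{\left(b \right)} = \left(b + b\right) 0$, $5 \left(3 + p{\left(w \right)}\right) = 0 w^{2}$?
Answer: $-141$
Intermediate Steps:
$X{\left(E,V \right)} = - 3 E + 3 V$
$p{\left(w \right)} = -3$ ($p{\left(w \right)} = -3 + \frac{0 w^{2}}{5} = -3 + \frac{1}{5} \cdot 0 = -3 + 0 = -3$)
$T{\left(b \right)} = 0$ ($T{\left(b \right)} = 2 b 0 = 0$)
$S{\left(l \right)} = 18 + 9 l$ ($S{\left(l \right)} = \left(- 3 l + 3 \left(-2\right)\right) \left(-3\right) = \left(- 3 l - 6\right) \left(-3\right) = \left(-6 - 3 l\right) \left(-3\right) = 18 + 9 l$)
$-123 - S{\left(T{\left(6 \right)} \right)} = -123 - \left(18 + 9 \cdot 0\right) = -123 - \left(18 + 0\right) = -123 - 18 = -141$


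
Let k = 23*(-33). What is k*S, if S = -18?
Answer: 13662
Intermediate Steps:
k = -759
k*S = -759*(-18) = 13662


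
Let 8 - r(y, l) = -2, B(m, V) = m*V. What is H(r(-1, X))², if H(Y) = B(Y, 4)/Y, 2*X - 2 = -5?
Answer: 16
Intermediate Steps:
X = -3/2 (X = 1 + (½)*(-5) = 1 - 5/2 = -3/2 ≈ -1.5000)
B(m, V) = V*m
r(y, l) = 10 (r(y, l) = 8 - 1*(-2) = 8 + 2 = 10)
H(Y) = 4 (H(Y) = (4*Y)/Y = 4)
H(r(-1, X))² = 4² = 16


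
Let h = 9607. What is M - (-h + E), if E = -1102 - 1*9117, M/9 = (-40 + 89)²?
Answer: 41435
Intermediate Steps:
M = 21609 (M = 9*(-40 + 89)² = 9*49² = 9*2401 = 21609)
E = -10219 (E = -1102 - 9117 = -10219)
M - (-h + E) = 21609 - (-1*9607 - 10219) = 21609 - (-9607 - 10219) = 21609 - 1*(-19826) = 21609 + 19826 = 41435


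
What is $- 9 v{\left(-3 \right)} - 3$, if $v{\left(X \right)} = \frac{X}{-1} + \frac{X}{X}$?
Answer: $-39$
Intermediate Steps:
$v{\left(X \right)} = 1 - X$ ($v{\left(X \right)} = X \left(-1\right) + 1 = - X + 1 = 1 - X$)
$- 9 v{\left(-3 \right)} - 3 = - 9 \left(1 - -3\right) - 3 = - 9 \left(1 + 3\right) - 3 = \left(-9\right) 4 - 3 = -36 - 3 = -39$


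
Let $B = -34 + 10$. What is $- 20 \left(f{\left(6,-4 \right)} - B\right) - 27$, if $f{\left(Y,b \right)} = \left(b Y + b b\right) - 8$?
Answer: $-187$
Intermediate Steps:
$f{\left(Y,b \right)} = -8 + b^{2} + Y b$ ($f{\left(Y,b \right)} = \left(Y b + b^{2}\right) - 8 = \left(b^{2} + Y b\right) - 8 = -8 + b^{2} + Y b$)
$B = -24$
$- 20 \left(f{\left(6,-4 \right)} - B\right) - 27 = - 20 \left(\left(-8 + \left(-4\right)^{2} + 6 \left(-4\right)\right) - -24\right) - 27 = - 20 \left(\left(-8 + 16 - 24\right) + 24\right) - 27 = - 20 \left(-16 + 24\right) - 27 = \left(-20\right) 8 - 27 = -160 - 27 = -187$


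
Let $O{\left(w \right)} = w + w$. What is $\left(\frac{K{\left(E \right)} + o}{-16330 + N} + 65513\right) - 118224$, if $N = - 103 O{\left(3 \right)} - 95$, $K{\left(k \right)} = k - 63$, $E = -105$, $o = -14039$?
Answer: $- \frac{898339366}{17043} \approx -52710.0$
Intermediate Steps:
$O{\left(w \right)} = 2 w$
$K{\left(k \right)} = -63 + k$ ($K{\left(k \right)} = k - 63 = -63 + k$)
$N = -713$ ($N = - 103 \cdot 2 \cdot 3 - 95 = \left(-103\right) 6 - 95 = -618 - 95 = -713$)
$\left(\frac{K{\left(E \right)} + o}{-16330 + N} + 65513\right) - 118224 = \left(\frac{\left(-63 - 105\right) - 14039}{-16330 - 713} + 65513\right) - 118224 = \left(\frac{-168 - 14039}{-17043} + 65513\right) - 118224 = \left(\left(-14207\right) \left(- \frac{1}{17043}\right) + 65513\right) - 118224 = \left(\frac{14207}{17043} + 65513\right) - 118224 = \frac{1116552266}{17043} - 118224 = - \frac{898339366}{17043}$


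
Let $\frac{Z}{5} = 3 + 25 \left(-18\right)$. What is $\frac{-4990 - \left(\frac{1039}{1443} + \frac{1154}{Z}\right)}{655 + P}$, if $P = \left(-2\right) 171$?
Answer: $- \frac{5364643631}{336485955} \approx -15.943$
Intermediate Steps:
$P = -342$
$Z = -2235$ ($Z = 5 \left(3 + 25 \left(-18\right)\right) = 5 \left(3 - 450\right) = 5 \left(-447\right) = -2235$)
$\frac{-4990 - \left(\frac{1039}{1443} + \frac{1154}{Z}\right)}{655 + P} = \frac{-4990 - \left(- \frac{1154}{2235} + \frac{1039}{1443}\right)}{655 - 342} = \frac{-4990 - \frac{218981}{1075035}}{313} = \left(-4990 + \left(- \frac{1039}{1443} + \frac{1154}{2235}\right)\right) \frac{1}{313} = \left(-4990 - \frac{218981}{1075035}\right) \frac{1}{313} = \left(- \frac{5364643631}{1075035}\right) \frac{1}{313} = - \frac{5364643631}{336485955}$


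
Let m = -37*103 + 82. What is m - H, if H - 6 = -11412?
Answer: 7677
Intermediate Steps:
m = -3729 (m = -3811 + 82 = -3729)
H = -11406 (H = 6 - 11412 = -11406)
m - H = -3729 - 1*(-11406) = -3729 + 11406 = 7677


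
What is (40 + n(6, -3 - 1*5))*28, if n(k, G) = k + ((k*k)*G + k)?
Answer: -6608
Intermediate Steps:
n(k, G) = 2*k + G*k² (n(k, G) = k + (k²*G + k) = k + (G*k² + k) = k + (k + G*k²) = 2*k + G*k²)
(40 + n(6, -3 - 1*5))*28 = (40 + 6*(2 + (-3 - 1*5)*6))*28 = (40 + 6*(2 + (-3 - 5)*6))*28 = (40 + 6*(2 - 8*6))*28 = (40 + 6*(2 - 48))*28 = (40 + 6*(-46))*28 = (40 - 276)*28 = -236*28 = -6608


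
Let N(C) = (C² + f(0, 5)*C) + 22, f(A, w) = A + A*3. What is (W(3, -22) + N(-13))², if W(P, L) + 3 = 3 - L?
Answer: 45369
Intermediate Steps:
W(P, L) = -L (W(P, L) = -3 + (3 - L) = -L)
f(A, w) = 4*A (f(A, w) = A + 3*A = 4*A)
N(C) = 22 + C² (N(C) = (C² + (4*0)*C) + 22 = (C² + 0*C) + 22 = (C² + 0) + 22 = C² + 22 = 22 + C²)
(W(3, -22) + N(-13))² = (-1*(-22) + (22 + (-13)²))² = (22 + (22 + 169))² = (22 + 191)² = 213² = 45369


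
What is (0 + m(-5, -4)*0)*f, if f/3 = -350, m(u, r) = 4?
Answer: 0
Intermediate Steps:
f = -1050 (f = 3*(-350) = -1050)
(0 + m(-5, -4)*0)*f = (0 + 4*0)*(-1050) = (0 + 0)*(-1050) = 0*(-1050) = 0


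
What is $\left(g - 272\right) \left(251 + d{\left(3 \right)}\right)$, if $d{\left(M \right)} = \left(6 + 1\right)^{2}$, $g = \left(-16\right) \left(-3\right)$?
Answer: $-67200$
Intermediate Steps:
$g = 48$
$d{\left(M \right)} = 49$ ($d{\left(M \right)} = 7^{2} = 49$)
$\left(g - 272\right) \left(251 + d{\left(3 \right)}\right) = \left(48 - 272\right) \left(251 + 49\right) = \left(-224\right) 300 = -67200$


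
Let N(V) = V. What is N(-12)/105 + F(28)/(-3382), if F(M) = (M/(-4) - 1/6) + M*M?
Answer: -244303/710220 ≈ -0.34398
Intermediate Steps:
F(M) = -⅙ + M² - M/4 (F(M) = (M*(-¼) - 1*⅙) + M² = (-M/4 - ⅙) + M² = (-⅙ - M/4) + M² = -⅙ + M² - M/4)
N(-12)/105 + F(28)/(-3382) = -12/105 + (-⅙ + 28² - ¼*28)/(-3382) = -12*1/105 + (-⅙ + 784 - 7)*(-1/3382) = -4/35 + (4661/6)*(-1/3382) = -4/35 - 4661/20292 = -244303/710220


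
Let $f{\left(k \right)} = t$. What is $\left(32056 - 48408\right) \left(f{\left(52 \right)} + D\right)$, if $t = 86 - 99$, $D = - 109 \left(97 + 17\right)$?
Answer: $203402528$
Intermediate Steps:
$D = -12426$ ($D = \left(-109\right) 114 = -12426$)
$t = -13$
$f{\left(k \right)} = -13$
$\left(32056 - 48408\right) \left(f{\left(52 \right)} + D\right) = \left(32056 - 48408\right) \left(-13 - 12426\right) = \left(-16352\right) \left(-12439\right) = 203402528$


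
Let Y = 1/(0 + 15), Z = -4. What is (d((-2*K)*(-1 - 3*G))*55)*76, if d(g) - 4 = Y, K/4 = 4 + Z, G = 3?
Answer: 50996/3 ≈ 16999.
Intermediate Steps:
K = 0 (K = 4*(4 - 4) = 4*0 = 0)
Y = 1/15 ≈ 0.066667
d(g) = 61/15 (d(g) = 4 + 1/15 = 61/15)
(d((-2*K)*(-1 - 3*G))*55)*76 = ((61/15)*55)*76 = (671/3)*76 = 50996/3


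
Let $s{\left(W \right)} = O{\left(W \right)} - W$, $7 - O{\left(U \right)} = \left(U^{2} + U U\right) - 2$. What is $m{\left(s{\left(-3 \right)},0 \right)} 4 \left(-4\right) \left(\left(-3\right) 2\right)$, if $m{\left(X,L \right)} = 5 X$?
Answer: $-2880$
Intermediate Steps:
$O{\left(U \right)} = 9 - 2 U^{2}$ ($O{\left(U \right)} = 7 - \left(\left(U^{2} + U U\right) - 2\right) = 7 - \left(\left(U^{2} + U^{2}\right) - 2\right) = 7 - \left(2 U^{2} - 2\right) = 7 - \left(-2 + 2 U^{2}\right) = 9 - 2 U^{2}$)
$s{\left(W \right)} = 9 - W - 2 W^{2}$ ($s{\left(W \right)} = \left(9 - 2 W^{2}\right) - W = 9 - W - 2 W^{2}$)
$m{\left(s{\left(-3 \right)},0 \right)} 4 \left(-4\right) \left(\left(-3\right) 2\right) = 5 \left(9 - -3 - 2 \left(-3\right)^{2}\right) 4 \left(-4\right) \left(\left(-3\right) 2\right) = 5 \left(9 + 3 - 18\right) \left(-16\right) \left(-6\right) = 5 \left(-6\right) \left(-16\right) \left(-6\right) = \left(-30\right) \left(-16\right) \left(-6\right) = 480 \left(-6\right) = -2880$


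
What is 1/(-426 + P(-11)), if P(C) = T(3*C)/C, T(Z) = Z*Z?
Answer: -1/525 ≈ -0.0019048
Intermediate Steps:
T(Z) = Z²
P(C) = 9*C (P(C) = (3*C)²/C = (9*C²)/C = 9*C)
1/(-426 + P(-11)) = 1/(-426 + 9*(-11)) = 1/(-426 - 99) = 1/(-525) = -1/525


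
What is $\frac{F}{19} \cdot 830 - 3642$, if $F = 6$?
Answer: $- \frac{64218}{19} \approx -3379.9$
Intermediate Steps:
$\frac{F}{19} \cdot 830 - 3642 = \frac{6}{19} \cdot 830 - 3642 = \frac{4980}{19} - 3642 = - \frac{64218}{19}$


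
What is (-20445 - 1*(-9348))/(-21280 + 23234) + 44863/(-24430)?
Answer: -12812929/1704865 ≈ -7.5155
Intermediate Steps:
(-20445 - 1*(-9348))/(-21280 + 23234) + 44863/(-24430) = (-20445 + 9348)/1954 + 44863*(-1/24430) = -11097*1/1954 - 6409/3490 = -11097/1954 - 6409/3490 = -12812929/1704865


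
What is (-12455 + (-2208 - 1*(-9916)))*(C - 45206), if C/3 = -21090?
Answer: 514935572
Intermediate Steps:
C = -63270 (C = 3*(-21090) = -63270)
(-12455 + (-2208 - 1*(-9916)))*(C - 45206) = (-12455 + (-2208 - 1*(-9916)))*(-63270 - 45206) = (-12455 + (-2208 + 9916))*(-108476) = (-12455 + 7708)*(-108476) = -4747*(-108476) = 514935572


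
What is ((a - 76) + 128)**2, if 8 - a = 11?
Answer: 2401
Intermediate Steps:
a = -3 (a = 8 - 1*11 = 8 - 11 = -3)
((a - 76) + 128)**2 = ((-3 - 76) + 128)**2 = (-79 + 128)**2 = 49**2 = 2401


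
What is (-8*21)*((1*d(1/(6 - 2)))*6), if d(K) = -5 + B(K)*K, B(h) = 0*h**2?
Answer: 5040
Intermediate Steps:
B(h) = 0
d(K) = -5 (d(K) = -5 + 0*K = -5 + 0 = -5)
(-8*21)*((1*d(1/(6 - 2)))*6) = (-8*21)*((1*(-5))*6) = -(-840)*6 = -168*(-30) = 5040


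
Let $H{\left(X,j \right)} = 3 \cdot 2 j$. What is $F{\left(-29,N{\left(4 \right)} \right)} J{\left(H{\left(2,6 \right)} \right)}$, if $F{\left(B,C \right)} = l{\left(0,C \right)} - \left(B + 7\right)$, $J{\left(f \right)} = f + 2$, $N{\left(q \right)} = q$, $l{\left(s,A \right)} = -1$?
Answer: $798$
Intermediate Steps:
$H{\left(X,j \right)} = 6 j$
$J{\left(f \right)} = 2 + f$
$F{\left(B,C \right)} = -8 - B$ ($F{\left(B,C \right)} = -1 - \left(B + 7\right) = -1 - \left(7 + B\right) = -8 - B$)
$F{\left(-29,N{\left(4 \right)} \right)} J{\left(H{\left(2,6 \right)} \right)} = \left(-8 - -29\right) \left(2 + 6 \cdot 6\right) = \left(-8 + 29\right) \left(2 + 36\right) = 21 \cdot 38 = 798$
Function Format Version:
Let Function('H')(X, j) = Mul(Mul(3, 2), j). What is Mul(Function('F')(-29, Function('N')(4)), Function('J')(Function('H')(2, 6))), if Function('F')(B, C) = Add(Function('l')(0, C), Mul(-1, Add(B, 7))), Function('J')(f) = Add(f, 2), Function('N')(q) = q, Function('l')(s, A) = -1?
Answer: 798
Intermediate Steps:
Function('H')(X, j) = Mul(6, j)
Function('J')(f) = Add(2, f)
Function('F')(B, C) = Add(-8, Mul(-1, B)) (Function('F')(B, C) = Add(-1, Mul(-1, Add(B, 7))) = Add(-1, Mul(-1, Add(7, B))) = Add(-1, Add(-7, Mul(-1, B))) = Add(-8, Mul(-1, B)))
Mul(Function('F')(-29, Function('N')(4)), Function('J')(Function('H')(2, 6))) = Mul(Add(-8, Mul(-1, -29)), Add(2, Mul(6, 6))) = Mul(Add(-8, 29), Add(2, 36)) = Mul(21, 38) = 798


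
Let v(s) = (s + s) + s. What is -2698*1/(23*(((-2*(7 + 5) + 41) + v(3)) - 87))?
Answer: 2698/1403 ≈ 1.9230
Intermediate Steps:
v(s) = 3*s (v(s) = 2*s + s = 3*s)
-2698*1/(23*(((-2*(7 + 5) + 41) + v(3)) - 87)) = -2698*1/(23*(((-2*(7 + 5) + 41) + 3*3) - 87)) = -2698*1/(23*(((-2*12 + 41) + 9) - 87)) = -2698*1/(23*(((-24 + 41) + 9) - 87)) = -2698*1/(23*((17 + 9) - 87)) = -2698*1/(23*(26 - 87)) = -2698/((-61*23)) = -2698/(-1403) = -2698*(-1/1403) = 2698/1403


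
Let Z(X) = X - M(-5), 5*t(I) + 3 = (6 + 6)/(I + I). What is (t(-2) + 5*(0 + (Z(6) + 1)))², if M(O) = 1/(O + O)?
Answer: 117649/100 ≈ 1176.5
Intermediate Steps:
M(O) = 1/(2*O)
t(I) = -⅗ + 6/(5*I) (t(I) = -⅗ + ((6 + 6)/(I + I))/5 = -⅗ + (12/((2*I)))/5 = -⅗ + (12*(1/(2*I)))/5 = -⅗ + (6/I)/5 = -⅗ + 6/(5*I))
Z(X) = ⅒ + X (Z(X) = X - 1/(2*(-5)) = X - (-1)/(2*5) = X - 1*(-⅒) = X + ⅒ = ⅒ + X)
(t(-2) + 5*(0 + (Z(6) + 1)))² = ((⅗)*(2 - 1*(-2))/(-2) + 5*(0 + ((⅒ + 6) + 1)))² = ((⅗)*(-½)*(2 + 2) + 5*(0 + (61/10 + 1)))² = ((⅗)*(-½)*4 + 5*(0 + 71/10))² = (-6/5 + 5*(71/10))² = (-6/5 + 71/2)² = (343/10)² = 117649/100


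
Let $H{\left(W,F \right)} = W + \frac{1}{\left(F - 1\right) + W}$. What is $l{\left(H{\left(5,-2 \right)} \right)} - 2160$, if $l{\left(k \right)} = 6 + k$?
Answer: $- \frac{4297}{2} \approx -2148.5$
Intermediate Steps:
$H{\left(W,F \right)} = W + \frac{1}{-1 + F + W}$ ($H{\left(W,F \right)} = W + \frac{1}{\left(-1 + F\right) + W} = W + \frac{1}{-1 + F + W}$)
$l{\left(H{\left(5,-2 \right)} \right)} - 2160 = \left(6 + \frac{1 + 5^{2} - 5 - 10}{-1 - 2 + 5}\right) - 2160 = \left(6 + \frac{1 + 25 - 5 - 10}{2}\right) - 2160 = \left(6 + \frac{1}{2} \cdot 11\right) - 2160 = \left(6 + \frac{11}{2}\right) - 2160 = \frac{23}{2} - 2160 = - \frac{4297}{2}$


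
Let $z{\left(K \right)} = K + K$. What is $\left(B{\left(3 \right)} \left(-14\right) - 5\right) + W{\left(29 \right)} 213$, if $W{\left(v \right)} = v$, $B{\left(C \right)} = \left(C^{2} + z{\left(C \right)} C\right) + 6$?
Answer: $5710$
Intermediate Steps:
$z{\left(K \right)} = 2 K$
$B{\left(C \right)} = 6 + 3 C^{2}$ ($B{\left(C \right)} = \left(C^{2} + 2 C C\right) + 6 = \left(C^{2} + 2 C^{2}\right) + 6 = 3 C^{2} + 6 = 6 + 3 C^{2}$)
$\left(B{\left(3 \right)} \left(-14\right) - 5\right) + W{\left(29 \right)} 213 = \left(\left(6 + 3 \cdot 3^{2}\right) \left(-14\right) - 5\right) + 29 \cdot 213 = \left(\left(6 + 3 \cdot 9\right) \left(-14\right) - 5\right) + 6177 = \left(\left(6 + 27\right) \left(-14\right) - 5\right) + 6177 = \left(33 \left(-14\right) - 5\right) + 6177 = \left(-462 - 5\right) + 6177 = -467 + 6177 = 5710$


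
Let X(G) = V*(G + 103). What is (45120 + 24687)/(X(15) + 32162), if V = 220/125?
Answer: 1745175/809242 ≈ 2.1566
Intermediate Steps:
V = 44/25 (V = 220*(1/125) = 44/25 ≈ 1.7600)
X(G) = 4532/25 + 44*G/25 (X(G) = 44*(G + 103)/25 = 44*(103 + G)/25 = 4532/25 + 44*G/25)
(45120 + 24687)/(X(15) + 32162) = (45120 + 24687)/((4532/25 + (44/25)*15) + 32162) = 69807/((4532/25 + 132/5) + 32162) = 69807/(5192/25 + 32162) = 69807/(809242/25) = 69807*(25/809242) = 1745175/809242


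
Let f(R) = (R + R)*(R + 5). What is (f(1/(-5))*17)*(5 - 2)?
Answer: -2448/25 ≈ -97.920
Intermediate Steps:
f(R) = 2*R*(5 + R) (f(R) = (2*R)*(5 + R) = 2*R*(5 + R))
(f(1/(-5))*17)*(5 - 2) = ((2*(5 + 1/(-5))/(-5))*17)*(5 - 2) = ((2*(-⅕)*(5 - ⅕))*17)*3 = ((2*(-⅕)*(24/5))*17)*3 = -48/25*17*3 = -816/25*3 = -2448/25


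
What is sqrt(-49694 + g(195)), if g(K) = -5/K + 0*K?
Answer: I*sqrt(75584613)/39 ≈ 222.92*I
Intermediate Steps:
g(K) = -5/K (g(K) = -5/K + 0 = -5/K)
sqrt(-49694 + g(195)) = sqrt(-49694 - 5/195) = sqrt(-49694 - 5*1/195) = sqrt(-49694 - 1/39) = sqrt(-1938067/39) = I*sqrt(75584613)/39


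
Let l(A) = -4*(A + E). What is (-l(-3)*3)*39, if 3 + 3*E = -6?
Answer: -2808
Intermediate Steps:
E = -3 (E = -1 + (1/3)*(-6) = -1 - 2 = -3)
l(A) = 12 - 4*A (l(A) = -4*(A - 3) = -4*(-3 + A) = 12 - 4*A)
(-l(-3)*3)*39 = (-(12 - 4*(-3))*3)*39 = (-(12 + 12)*3)*39 = (-1*24*3)*39 = -24*3*39 = -72*39 = -2808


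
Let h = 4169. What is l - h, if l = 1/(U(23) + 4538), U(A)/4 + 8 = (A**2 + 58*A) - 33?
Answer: -49302593/11826 ≈ -4169.0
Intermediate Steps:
U(A) = -164 + 4*A**2 + 232*A (U(A) = -32 + 4*((A**2 + 58*A) - 33) = -32 + 4*(-33 + A**2 + 58*A) = -32 + (-132 + 4*A**2 + 232*A) = -164 + 4*A**2 + 232*A)
l = 1/11826 (l = 1/((-164 + 4*23**2 + 232*23) + 4538) = 1/((-164 + 4*529 + 5336) + 4538) = 1/((-164 + 2116 + 5336) + 4538) = 1/(7288 + 4538) = 1/11826 ≈ 8.4559e-5)
l - h = 1/11826 - 1*4169 = 1/11826 - 4169 = -49302593/11826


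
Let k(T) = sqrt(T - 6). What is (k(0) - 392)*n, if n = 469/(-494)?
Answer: 91924/247 - 469*I*sqrt(6)/494 ≈ 372.16 - 2.3255*I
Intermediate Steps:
k(T) = sqrt(-6 + T)
n = -469/494 (n = 469*(-1/494) = -469/494 ≈ -0.94939)
(k(0) - 392)*n = (sqrt(-6 + 0) - 392)*(-469/494) = (sqrt(-6) - 392)*(-469/494) = (I*sqrt(6) - 392)*(-469/494) = (-392 + I*sqrt(6))*(-469/494) = 91924/247 - 469*I*sqrt(6)/494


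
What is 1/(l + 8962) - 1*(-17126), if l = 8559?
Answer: 300064647/17521 ≈ 17126.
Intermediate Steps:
1/(l + 8962) - 1*(-17126) = 1/(8559 + 8962) - 1*(-17126) = 1/17521 + 17126 = 300064647/17521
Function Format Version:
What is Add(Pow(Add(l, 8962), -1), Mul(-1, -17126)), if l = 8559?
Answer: Rational(300064647, 17521) ≈ 17126.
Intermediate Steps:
Add(Pow(Add(l, 8962), -1), Mul(-1, -17126)) = Add(Pow(Add(8559, 8962), -1), Mul(-1, -17126)) = Add(Pow(17521, -1), 17126) = Add(Rational(1, 17521), 17126) = Rational(300064647, 17521)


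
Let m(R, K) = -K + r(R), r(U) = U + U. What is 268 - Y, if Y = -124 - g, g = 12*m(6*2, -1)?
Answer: 692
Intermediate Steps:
r(U) = 2*U
m(R, K) = -K + 2*R
g = 300 (g = 12*(-1*(-1) + 2*(6*2)) = 12*(1 + 2*12) = 12*(1 + 24) = 12*25 = 300)
Y = -424 (Y = -124 - 1*300 = -124 - 300 = -424)
268 - Y = 268 - 1*(-424) = 268 + 424 = 692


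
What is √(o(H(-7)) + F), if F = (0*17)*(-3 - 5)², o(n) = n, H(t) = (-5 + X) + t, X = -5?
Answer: I*√17 ≈ 4.1231*I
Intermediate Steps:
H(t) = -10 + t (H(t) = (-5 - 5) + t = -10 + t)
F = 0 (F = 0*(-8)² = 0*64 = 0)
√(o(H(-7)) + F) = √((-10 - 7) + 0) = √(-17 + 0) = √(-17) = I*√17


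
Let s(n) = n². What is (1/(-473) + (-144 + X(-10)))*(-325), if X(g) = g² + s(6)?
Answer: 1230125/473 ≈ 2600.7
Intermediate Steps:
X(g) = 36 + g² (X(g) = g² + 6² = g² + 36 = 36 + g²)
(1/(-473) + (-144 + X(-10)))*(-325) = (1/(-473) + (-144 + (36 + (-10)²)))*(-325) = (-1/473 + (-144 + (36 + 100)))*(-325) = (-1/473 + (-144 + 136))*(-325) = (-1/473 - 8)*(-325) = -3785/473*(-325) = 1230125/473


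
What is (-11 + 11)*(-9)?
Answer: 0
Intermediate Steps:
(-11 + 11)*(-9) = 0*(-9) = 0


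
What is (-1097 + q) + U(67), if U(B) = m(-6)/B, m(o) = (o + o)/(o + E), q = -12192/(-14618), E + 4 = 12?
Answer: -536839613/489703 ≈ -1096.3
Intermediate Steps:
E = 8 (E = -4 + 12 = 8)
q = 6096/7309 (q = -12192*(-1/14618) = 6096/7309 ≈ 0.83404)
m(o) = 2*o/(8 + o) (m(o) = (o + o)/(o + 8) = (2*o)/(8 + o) = 2*o/(8 + o))
U(B) = -6/B (U(B) = (2*(-6)/(8 - 6))/B = (2*(-6)/2)/B = (2*(-6)*(½))/B = -6/B)
(-1097 + q) + U(67) = (-1097 + 6096/7309) - 6/67 = -8011877/7309 - 6*1/67 = -8011877/7309 - 6/67 = -536839613/489703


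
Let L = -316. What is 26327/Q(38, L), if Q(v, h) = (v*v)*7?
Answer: 3761/1444 ≈ 2.6046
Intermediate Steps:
Q(v, h) = 7*v² (Q(v, h) = v²*7 = 7*v²)
26327/Q(38, L) = 26327/((7*38²)) = 26327/((7*1444)) = 26327/10108 = 26327*(1/10108) = 3761/1444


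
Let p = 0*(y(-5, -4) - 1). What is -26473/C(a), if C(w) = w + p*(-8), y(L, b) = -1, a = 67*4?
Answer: -26473/268 ≈ -98.780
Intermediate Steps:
a = 268
p = 0 (p = 0*(-1 - 1) = 0*(-2) = 0)
C(w) = w (C(w) = w + 0*(-8) = w + 0 = w)
-26473/C(a) = -26473/268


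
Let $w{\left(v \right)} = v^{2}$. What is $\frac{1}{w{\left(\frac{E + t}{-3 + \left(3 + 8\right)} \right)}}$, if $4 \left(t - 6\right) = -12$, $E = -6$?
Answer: $\frac{64}{9} \approx 7.1111$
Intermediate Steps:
$t = 3$ ($t = 6 + \frac{1}{4} \left(-12\right) = 6 - 3 = 3$)
$\frac{1}{w{\left(\frac{E + t}{-3 + \left(3 + 8\right)} \right)}} = \frac{1}{\left(\frac{-6 + 3}{-3 + \left(3 + 8\right)}\right)^{2}} = \frac{1}{\left(- \frac{3}{-3 + 11}\right)^{2}} = \frac{1}{\left(- \frac{3}{8}\right)^{2}} = \frac{1}{\frac{9}{64}} = \frac{64}{9}$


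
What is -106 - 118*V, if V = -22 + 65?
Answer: -5180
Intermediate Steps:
V = 43
-106 - 118*V = -106 - 118*43 = -106 - 5074 = -5180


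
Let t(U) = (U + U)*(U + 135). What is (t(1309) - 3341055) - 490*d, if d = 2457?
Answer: -764593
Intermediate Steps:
t(U) = 2*U*(135 + U) (t(U) = (2*U)*(135 + U) = 2*U*(135 + U))
(t(1309) - 3341055) - 490*d = (2*1309*(135 + 1309) - 3341055) - 490*2457 = (2*1309*1444 - 3341055) - 1203930 = (3780392 - 3341055) - 1203930 = 439337 - 1203930 = -764593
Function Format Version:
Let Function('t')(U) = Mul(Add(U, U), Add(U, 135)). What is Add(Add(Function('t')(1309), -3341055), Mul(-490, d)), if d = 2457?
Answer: -764593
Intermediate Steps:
Function('t')(U) = Mul(2, U, Add(135, U)) (Function('t')(U) = Mul(Mul(2, U), Add(135, U)) = Mul(2, U, Add(135, U)))
Add(Add(Function('t')(1309), -3341055), Mul(-490, d)) = Add(Add(Mul(2, 1309, Add(135, 1309)), -3341055), Mul(-490, 2457)) = Add(Add(Mul(2, 1309, 1444), -3341055), -1203930) = Add(Add(3780392, -3341055), -1203930) = Add(439337, -1203930) = -764593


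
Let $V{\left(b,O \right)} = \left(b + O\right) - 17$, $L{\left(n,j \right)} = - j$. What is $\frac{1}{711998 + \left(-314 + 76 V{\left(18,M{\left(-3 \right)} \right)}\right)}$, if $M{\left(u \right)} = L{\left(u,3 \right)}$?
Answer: $\frac{1}{711532} \approx 1.4054 \cdot 10^{-6}$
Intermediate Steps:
$M{\left(u \right)} = -3$ ($M{\left(u \right)} = \left(-1\right) 3 = -3$)
$V{\left(b,O \right)} = -17 + O + b$ ($V{\left(b,O \right)} = \left(O + b\right) - 17 = -17 + O + b$)
$\frac{1}{711998 + \left(-314 + 76 V{\left(18,M{\left(-3 \right)} \right)}\right)} = \frac{1}{711998 - \left(314 - 76 \left(-17 - 3 + 18\right)\right)} = \frac{1}{711998 + \left(-314 + 76 \left(-2\right)\right)} = \frac{1}{711998 - 466} = \frac{1}{711532}$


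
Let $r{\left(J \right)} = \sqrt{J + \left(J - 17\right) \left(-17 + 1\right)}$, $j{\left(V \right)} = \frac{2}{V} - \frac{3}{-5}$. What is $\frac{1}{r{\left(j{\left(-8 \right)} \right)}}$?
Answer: $\frac{2 \sqrt{1067}}{1067} \approx 0.061228$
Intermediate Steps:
$j{\left(V \right)} = \frac{3}{5} + \frac{2}{V}$ ($j{\left(V \right)} = \frac{2}{V} - - \frac{3}{5} = \frac{2}{V} + \frac{3}{5} = \frac{3}{5} + \frac{2}{V}$)
$r{\left(J \right)} = \sqrt{272 - 15 J}$ ($r{\left(J \right)} = \sqrt{J + \left(-17 + J\right) \left(-16\right)} = \sqrt{J - \left(-272 + 16 J\right)} = \sqrt{272 - 15 J}$)
$\frac{1}{r{\left(j{\left(-8 \right)} \right)}} = \frac{1}{\sqrt{272 - 15 \left(\frac{3}{5} + \frac{2}{-8}\right)}} = \frac{1}{\sqrt{272 - 15 \left(\frac{3}{5} + 2 \left(- \frac{1}{8}\right)\right)}} = \frac{1}{\sqrt{272 - 15 \left(\frac{3}{5} - \frac{1}{4}\right)}} = \frac{1}{\sqrt{272 - \frac{21}{4}}} = \frac{1}{\sqrt{\frac{1067}{4}}} = \frac{1}{\frac{1}{2} \sqrt{1067}} = \frac{2 \sqrt{1067}}{1067}$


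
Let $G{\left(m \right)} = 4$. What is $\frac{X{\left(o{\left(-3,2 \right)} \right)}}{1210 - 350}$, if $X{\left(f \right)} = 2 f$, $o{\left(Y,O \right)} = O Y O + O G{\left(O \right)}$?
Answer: $- \frac{2}{215} \approx -0.0093023$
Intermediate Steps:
$o{\left(Y,O \right)} = 4 O + Y O^{2}$ ($o{\left(Y,O \right)} = O Y O + O 4 = Y O^{2} + 4 O = 4 O + Y O^{2}$)
$\frac{X{\left(o{\left(-3,2 \right)} \right)}}{1210 - 350} = \frac{2 \cdot 2 \left(4 + 2 \left(-3\right)\right)}{1210 - 350} = \frac{2 \cdot 2 \left(4 - 6\right)}{860} = \frac{2 \cdot 2 \left(-2\right)}{860} = \frac{2 \left(-4\right)}{860} = \frac{1}{860} \left(-8\right) = - \frac{2}{215}$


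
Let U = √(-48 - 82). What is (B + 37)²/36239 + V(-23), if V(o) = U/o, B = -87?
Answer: 2500/36239 - I*√130/23 ≈ 0.068986 - 0.49573*I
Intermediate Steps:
U = I*√130 (U = √(-130) = I*√130 ≈ 11.402*I)
V(o) = I*√130/o (V(o) = (I*√130)/o = I*√130/o)
(B + 37)²/36239 + V(-23) = (-87 + 37)²/36239 + I*√130/(-23) = (-50)²*(1/36239) + I*√130*(-1/23) = 2500*(1/36239) - I*√130/23 = 2500/36239 - I*√130/23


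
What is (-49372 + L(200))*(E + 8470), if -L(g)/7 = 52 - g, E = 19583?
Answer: -1355969808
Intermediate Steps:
L(g) = -364 + 7*g (L(g) = -7*(52 - g) = -364 + 7*g)
(-49372 + L(200))*(E + 8470) = (-49372 + (-364 + 7*200))*(19583 + 8470) = (-49372 + (-364 + 1400))*28053 = (-49372 + 1036)*28053 = -48336*28053 = -1355969808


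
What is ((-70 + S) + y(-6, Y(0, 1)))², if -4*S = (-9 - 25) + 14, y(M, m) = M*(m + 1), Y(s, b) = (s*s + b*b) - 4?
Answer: 2809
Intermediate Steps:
Y(s, b) = -4 + b² + s² (Y(s, b) = (s² + b²) - 4 = (b² + s²) - 4 = -4 + b² + s²)
y(M, m) = M*(1 + m)
S = 5 (S = -((-9 - 25) + 14)/4 = -(-34 + 14)/4 = -¼*(-20) = 5)
((-70 + S) + y(-6, Y(0, 1)))² = ((-70 + 5) - 6*(1 + (-4 + 1² + 0²)))² = (-65 - 6*(1 + (-4 + 1 + 0)))² = (-65 - 6*(1 - 3))² = (-65 - 6*(-2))² = (-65 + 12)² = (-53)² = 2809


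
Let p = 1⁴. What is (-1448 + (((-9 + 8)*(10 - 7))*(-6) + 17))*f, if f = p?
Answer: -1413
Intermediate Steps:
p = 1
f = 1
(-1448 + (((-9 + 8)*(10 - 7))*(-6) + 17))*f = (-1448 + (((-9 + 8)*(10 - 7))*(-6) + 17))*1 = (-1448 + (-1*3*(-6) + 17))*1 = (-1448 + (-3*(-6) + 17))*1 = (-1448 + (18 + 17))*1 = (-1448 + 35)*1 = -1413*1 = -1413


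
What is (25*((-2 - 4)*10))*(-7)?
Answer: 10500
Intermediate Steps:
(25*((-2 - 4)*10))*(-7) = (25*(-6*10))*(-7) = (25*(-60))*(-7) = -1500*(-7) = 10500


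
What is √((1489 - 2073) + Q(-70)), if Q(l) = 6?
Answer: 17*I*√2 ≈ 24.042*I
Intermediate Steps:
√((1489 - 2073) + Q(-70)) = √((1489 - 2073) + 6) = √(-584 + 6) = √(-578) = 17*I*√2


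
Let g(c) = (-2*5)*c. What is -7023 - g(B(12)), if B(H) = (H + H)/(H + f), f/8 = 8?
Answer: -133377/19 ≈ -7019.8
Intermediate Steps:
f = 64 (f = 8*8 = 64)
B(H) = 2*H/(64 + H) (B(H) = (H + H)/(H + 64) = (2*H)/(64 + H) = 2*H/(64 + H))
g(c) = -10*c
-7023 - g(B(12)) = -7023 - (-10)*2*12/(64 + 12) = -7023 - (-10)*2*12/76 = -7023 - (-10)*2*12*(1/76) = -7023 - (-10)*6/19 = -7023 - 1*(-60/19) = -7023 + 60/19 = -133377/19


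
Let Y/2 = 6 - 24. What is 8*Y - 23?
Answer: -311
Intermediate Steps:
Y = -36 (Y = 2*(6 - 24) = 2*(-18) = -36)
8*Y - 23 = 8*(-36) - 23 = -288 - 23 = -311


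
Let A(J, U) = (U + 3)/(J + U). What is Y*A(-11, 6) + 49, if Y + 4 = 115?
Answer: -754/5 ≈ -150.80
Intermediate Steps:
Y = 111 (Y = -4 + 115 = 111)
A(J, U) = (3 + U)/(J + U)
Y*A(-11, 6) + 49 = 111*((3 + 6)/(-11 + 6)) + 49 = 111*(9/(-5)) + 49 = 111*(-1/5*9) + 49 = 111*(-9/5) + 49 = -999/5 + 49 = -754/5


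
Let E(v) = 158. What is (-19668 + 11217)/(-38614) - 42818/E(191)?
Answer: -10455943/38614 ≈ -270.78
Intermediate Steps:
(-19668 + 11217)/(-38614) - 42818/E(191) = (-19668 + 11217)/(-38614) - 42818/158 = -8451*(-1/38614) - 42818*1/158 = 8451/38614 - 271 = -10455943/38614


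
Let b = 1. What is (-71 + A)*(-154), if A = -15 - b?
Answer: 13398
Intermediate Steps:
A = -16 (A = -15 - 1*1 = -15 - 1 = -16)
(-71 + A)*(-154) = (-71 - 16)*(-154) = -87*(-154) = 13398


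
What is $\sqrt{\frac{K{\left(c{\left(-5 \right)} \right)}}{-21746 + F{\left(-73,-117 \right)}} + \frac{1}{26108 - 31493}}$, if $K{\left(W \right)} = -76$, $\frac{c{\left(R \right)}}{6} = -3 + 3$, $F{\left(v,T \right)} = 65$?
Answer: $\frac{\sqrt{558650556915}}{12972465} \approx 0.057617$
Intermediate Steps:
$c{\left(R \right)} = 0$ ($c{\left(R \right)} = 6 \left(-3 + 3\right) = 6 \cdot 0 = 0$)
$\sqrt{\frac{K{\left(c{\left(-5 \right)} \right)}}{-21746 + F{\left(-73,-117 \right)}} + \frac{1}{26108 - 31493}} = \sqrt{- \frac{76}{-21746 + 65} + \frac{1}{26108 - 31493}} = \sqrt{- \frac{76}{-21681} + \frac{1}{-5385}} = \sqrt{\left(-76\right) \left(- \frac{1}{21681}\right) - \frac{1}{5385}} = \sqrt{\frac{76}{21681} - \frac{1}{5385}} = \sqrt{\frac{129193}{38917395}} = \frac{\sqrt{558650556915}}{12972465}$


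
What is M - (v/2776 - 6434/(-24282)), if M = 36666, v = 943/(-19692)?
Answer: 2703844020484939/73743074208 ≈ 36666.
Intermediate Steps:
v = -943/19692 (v = 943*(-1/19692) = -943/19692 ≈ -0.047887)
M - (v/2776 - 6434/(-24282)) = 36666 - (-943/19692/2776 - 6434/(-24282)) = 36666 - (-943/19692*1/2776 - 6434*(-1/24282)) = 36666 - (-943/54664992 + 3217/12141) = 36666 - 1*19538425589/73743074208 = 36666 - 19538425589/73743074208 = 2703844020484939/73743074208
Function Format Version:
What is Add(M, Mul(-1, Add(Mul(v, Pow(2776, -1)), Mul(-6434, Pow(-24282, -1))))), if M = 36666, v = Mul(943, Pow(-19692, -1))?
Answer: Rational(2703844020484939, 73743074208) ≈ 36666.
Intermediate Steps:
v = Rational(-943, 19692) (v = Mul(943, Rational(-1, 19692)) = Rational(-943, 19692) ≈ -0.047887)
Add(M, Mul(-1, Add(Mul(v, Pow(2776, -1)), Mul(-6434, Pow(-24282, -1))))) = Add(36666, Mul(-1, Add(Mul(Rational(-943, 19692), Pow(2776, -1)), Mul(-6434, Pow(-24282, -1))))) = Add(36666, Mul(-1, Add(Mul(Rational(-943, 19692), Rational(1, 2776)), Mul(-6434, Rational(-1, 24282))))) = Add(36666, Mul(-1, Add(Rational(-943, 54664992), Rational(3217, 12141)))) = Add(36666, Mul(-1, Rational(19538425589, 73743074208))) = Add(36666, Rational(-19538425589, 73743074208)) = Rational(2703844020484939, 73743074208)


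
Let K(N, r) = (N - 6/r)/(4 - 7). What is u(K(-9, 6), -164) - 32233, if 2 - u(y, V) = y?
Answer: -96703/3 ≈ -32234.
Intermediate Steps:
K(N, r) = 2/r - N/3 (K(N, r) = (N - 6/r)/(-3) = (N - 6/r)*(-1/3) = 2/r - N/3)
u(y, V) = 2 - y
u(K(-9, 6), -164) - 32233 = (2 - (2/6 - 1/3*(-9))) - 32233 = (2 - (2*(1/6) + 3)) - 32233 = (2 - (1/3 + 3)) - 32233 = (2 - 1*10/3) - 32233 = (2 - 10/3) - 32233 = -4/3 - 32233 = -96703/3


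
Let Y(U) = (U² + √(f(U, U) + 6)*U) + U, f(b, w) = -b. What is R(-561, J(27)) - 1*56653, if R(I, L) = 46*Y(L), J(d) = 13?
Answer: -48281 + 598*I*√7 ≈ -48281.0 + 1582.2*I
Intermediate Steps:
Y(U) = U + U² + U*√(6 - U) (Y(U) = (U² + √(-U + 6)*U) + U = (U² + √(6 - U)*U) + U = (U² + U*√(6 - U)) + U = U + U² + U*√(6 - U))
R(I, L) = 46*L*(1 + L + √(6 - L)) (R(I, L) = 46*(L*(1 + L + √(6 - L))) = 46*L*(1 + L + √(6 - L)))
R(-561, J(27)) - 1*56653 = 46*13*(1 + 13 + √(6 - 1*13)) - 1*56653 = 46*13*(1 + 13 + √(6 - 13)) - 56653 = 46*13*(1 + 13 + √(-7)) - 56653 = 46*13*(1 + 13 + I*√7) - 56653 = 46*13*(14 + I*√7) - 56653 = (8372 + 598*I*√7) - 56653 = -48281 + 598*I*√7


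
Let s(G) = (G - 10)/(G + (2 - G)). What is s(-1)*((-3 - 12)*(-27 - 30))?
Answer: -9405/2 ≈ -4702.5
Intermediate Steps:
s(G) = -5 + G/2 (s(G) = (-10 + G)/2 = (-10 + G)*(1/2) = -5 + G/2)
s(-1)*((-3 - 12)*(-27 - 30)) = (-5 + (1/2)*(-1))*((-3 - 12)*(-27 - 30)) = (-5 - 1/2)*(-15*(-57)) = -11/2*855 = -9405/2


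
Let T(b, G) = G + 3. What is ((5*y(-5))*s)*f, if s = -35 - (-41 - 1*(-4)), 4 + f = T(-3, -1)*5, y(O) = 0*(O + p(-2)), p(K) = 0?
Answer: 0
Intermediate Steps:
y(O) = 0 (y(O) = 0*(O + 0) = 0*O = 0)
T(b, G) = 3 + G
f = 6 (f = -4 + (3 - 1)*5 = -4 + 2*5 = -4 + 10 = 6)
s = 2 (s = -35 - (-41 + 4) = -35 - 1*(-37) = -35 + 37 = 2)
((5*y(-5))*s)*f = ((5*0)*2)*6 = (0*2)*6 = 0*6 = 0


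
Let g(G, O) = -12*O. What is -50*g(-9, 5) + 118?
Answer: 3118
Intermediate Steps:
-50*g(-9, 5) + 118 = -(-600)*5 + 118 = -50*(-60) + 118 = 3000 + 118 = 3118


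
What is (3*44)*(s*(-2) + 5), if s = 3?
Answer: -132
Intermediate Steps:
(3*44)*(s*(-2) + 5) = (3*44)*(3*(-2) + 5) = 132*(-6 + 5) = 132*(-1) = -132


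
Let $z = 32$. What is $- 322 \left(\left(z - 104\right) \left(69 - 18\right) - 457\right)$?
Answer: $1329538$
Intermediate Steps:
$- 322 \left(\left(z - 104\right) \left(69 - 18\right) - 457\right) = - 322 \left(\left(32 - 104\right) \left(69 - 18\right) - 457\right) = - 322 \left(\left(-72\right) 51 - 457\right) = - 322 \left(-3672 - 457\right) = \left(-322\right) \left(-4129\right) = 1329538$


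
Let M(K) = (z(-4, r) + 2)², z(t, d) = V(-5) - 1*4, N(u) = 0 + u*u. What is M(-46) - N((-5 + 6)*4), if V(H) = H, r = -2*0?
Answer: 33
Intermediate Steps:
r = 0
N(u) = u² (N(u) = 0 + u² = u²)
z(t, d) = -9 (z(t, d) = -5 - 1*4 = -5 - 4 = -9)
M(K) = 49 (M(K) = (-9 + 2)² = (-7)² = 49)
M(-46) - N((-5 + 6)*4) = 49 - ((-5 + 6)*4)² = 49 - (1*4)² = 49 - 1*4² = 49 - 1*16 = 49 - 16 = 33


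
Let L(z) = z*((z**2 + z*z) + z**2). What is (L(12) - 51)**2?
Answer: 26347689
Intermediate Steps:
L(z) = 3*z**3 (L(z) = z*((z**2 + z**2) + z**2) = z*(2*z**2 + z**2) = z*(3*z**2) = 3*z**3)
(L(12) - 51)**2 = (3*12**3 - 51)**2 = (3*1728 - 51)**2 = (5184 - 51)**2 = 5133**2 = 26347689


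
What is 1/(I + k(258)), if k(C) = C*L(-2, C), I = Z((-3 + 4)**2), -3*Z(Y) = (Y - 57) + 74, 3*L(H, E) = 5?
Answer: 1/424 ≈ 0.0023585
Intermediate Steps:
L(H, E) = 5/3 (L(H, E) = (1/3)*5 = 5/3)
Z(Y) = -17/3 - Y/3 (Z(Y) = -((Y - 57) + 74)/3 = -((-57 + Y) + 74)/3 = -(17 + Y)/3 = -17/3 - Y/3)
I = -6 (I = -17/3 - (-3 + 4)**2/3 = -17/3 - 1/3*1**2 = -17/3 - 1/3*1 = -17/3 - 1/3 = -6)
k(C) = 5*C/3 (k(C) = C*(5/3) = 5*C/3)
1/(I + k(258)) = 1/(-6 + (5/3)*258) = 1/(-6 + 430) = 1/424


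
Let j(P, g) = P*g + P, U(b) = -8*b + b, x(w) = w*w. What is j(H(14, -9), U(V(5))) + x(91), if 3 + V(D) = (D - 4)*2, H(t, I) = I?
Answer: 8209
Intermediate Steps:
x(w) = w²
V(D) = -11 + 2*D (V(D) = -3 + (D - 4)*2 = -3 + (-4 + D)*2 = -3 + (-8 + 2*D) = -11 + 2*D)
U(b) = -7*b
j(P, g) = P + P*g
j(H(14, -9), U(V(5))) + x(91) = -9*(1 - 7*(-11 + 2*5)) + 91² = -9*(1 - 7*(-11 + 10)) + 8281 = -9*(1 - 7*(-1)) + 8281 = -9*(1 + 7) + 8281 = -9*8 + 8281 = -72 + 8281 = 8209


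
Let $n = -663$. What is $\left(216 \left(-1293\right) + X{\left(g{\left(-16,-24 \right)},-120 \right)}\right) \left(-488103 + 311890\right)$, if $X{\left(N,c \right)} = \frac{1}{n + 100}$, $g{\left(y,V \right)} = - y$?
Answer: $\frac{27707581457885}{563} \approx 4.9214 \cdot 10^{10}$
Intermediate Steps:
$X{\left(N,c \right)} = - \frac{1}{563}$ ($X{\left(N,c \right)} = \frac{1}{-663 + 100} = \frac{1}{-563} = - \frac{1}{563}$)
$\left(216 \left(-1293\right) + X{\left(g{\left(-16,-24 \right)},-120 \right)}\right) \left(-488103 + 311890\right) = \left(216 \left(-1293\right) - \frac{1}{563}\right) \left(-488103 + 311890\right) = \left(-279288 - \frac{1}{563}\right) \left(-176213\right) = \left(- \frac{157239145}{563}\right) \left(-176213\right) = \frac{27707581457885}{563}$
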